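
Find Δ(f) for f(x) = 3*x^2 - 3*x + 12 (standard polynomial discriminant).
Δ = -135

For a quadratic a x^2 + b x + c the discriminant is Δ = b^2 - 4ac = (-3)^2 - 4*(3)*(12) = 9 - (144) = -135.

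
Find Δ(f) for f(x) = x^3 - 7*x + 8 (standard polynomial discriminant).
Δ = -356

For a depressed cubic x^3 + p x + q the discriminant is Δ = -4 p^3 - 27 q^2 = -4*(-7)^3 - 27*(8)^2 = 1372 - 1728 = -356.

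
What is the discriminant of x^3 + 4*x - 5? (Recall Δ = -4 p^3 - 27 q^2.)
Δ = -931

For a depressed cubic x^3 + p x + q the discriminant is Δ = -4 p^3 - 27 q^2 = -4*(4)^3 - 27*(-5)^2 = -256 - 675 = -931.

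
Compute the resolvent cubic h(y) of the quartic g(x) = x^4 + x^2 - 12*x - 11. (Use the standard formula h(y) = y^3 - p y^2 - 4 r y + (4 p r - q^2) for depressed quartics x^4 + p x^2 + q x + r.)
h(y) = y^3 - y^2 + 44*y - 188

Identify coefficients: p = 1, q = -12, r = -11.
Plug into h(y) = y^3 - p y^2 - 4 r y + (4 p r - q^2):
  h(y) = y^3 - (1) y^2 - 4*(-11) y + (4*(1)*(-11) - (-12)^2)
       = y^3 + (-1) y^2 + (44) y + (-188).
Simplifying: h(y) = y^3 - y^2 + 44*y - 188.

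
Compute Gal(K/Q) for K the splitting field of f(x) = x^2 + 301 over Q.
Gal(K/Q) = Z/2Z (cyclic of order 2)

x^2 + 301 is irreducible over Q since -301 is not a rational square. The splitting field Q(sqrt(-301)) has degree 2 over Q, and its unique nontrivial automorphism is sqrt(-301) ↦ -sqrt(-301). Hence Gal(Q(sqrt(-301))/Q) = Z/2Z.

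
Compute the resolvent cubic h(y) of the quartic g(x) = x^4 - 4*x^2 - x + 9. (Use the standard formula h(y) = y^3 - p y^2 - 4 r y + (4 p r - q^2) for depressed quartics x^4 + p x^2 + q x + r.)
h(y) = y^3 + 4*y^2 - 36*y - 145

Identify coefficients: p = -4, q = -1, r = 9.
Plug into h(y) = y^3 - p y^2 - 4 r y + (4 p r - q^2):
  h(y) = y^3 - (-4) y^2 - 4*(9) y + (4*(-4)*(9) - (-1)^2)
       = y^3 + (4) y^2 + (-36) y + (-145).
Simplifying: h(y) = y^3 + 4*y^2 - 36*y - 145.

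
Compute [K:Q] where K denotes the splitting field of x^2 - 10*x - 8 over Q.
[K:Q] = 2

The discriminant of x^2 + (-10)*x + (-8) is b^2 - 4c = 100 - (-32) = 132. Since 132 is not a perfect square in Q, the polynomial is irreducible over Q. Its two roots generate a degree-2 extension, so [K:Q] = 2.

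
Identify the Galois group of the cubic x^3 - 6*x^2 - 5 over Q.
Gal(K/Q) = S_3 (symmetric group of order 6)

Compute the discriminant of x^3 + (-6)*x^2 + (0)*x + (-5): Δ = -4995. Since Δ is not a rational square, the Galois group is not contained in A_3; it must be the full S_3 (irreducibility of the cubic rules out anything smaller).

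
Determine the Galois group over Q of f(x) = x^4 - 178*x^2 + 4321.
Gal(K/Q) = V_4 (Klein four-group, Z/2Z × Z/2Z)

f factors as (x^2 - 29)(x^2 - 149), so the splitting field is K = Q(sqrt(29), sqrt(149)). The elements 29, 149, 4321 are all non-squares in Q, so sqrt(29) and sqrt(149) generate independent quadratic extensions. Thus [K:Q] = 4 and Gal(K/Q) is generated by the two order-2 automorphisms sqrt(29) ↦ -sqrt(29) and sqrt(149) ↦ -sqrt(149), giving V_4.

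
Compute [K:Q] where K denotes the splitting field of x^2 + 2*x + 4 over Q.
[K:Q] = 2

The discriminant of x^2 + (2)*x + (4) is b^2 - 4c = 4 - (16) = -12. Since -12 is not a perfect square in Q, the polynomial is irreducible over Q. Its two roots generate a degree-2 extension, so [K:Q] = 2.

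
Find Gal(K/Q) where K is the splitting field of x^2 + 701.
Gal(K/Q) = Z/2Z (cyclic of order 2)

x^2 + 701 is irreducible over Q since -701 is not a rational square. The splitting field Q(sqrt(-701)) has degree 2 over Q, and its unique nontrivial automorphism is sqrt(-701) ↦ -sqrt(-701). Hence Gal(Q(sqrt(-701))/Q) = Z/2Z.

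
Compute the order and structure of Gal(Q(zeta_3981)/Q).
|Gal(Q(zeta_3981)/Q)| = phi(3981) = 2652; group ≅ (Z/3981Z)^* ≅ Z/2Z × Z/1326Z

The n-th cyclotomic polynomial Φ_3981(x) is the minimal polynomial of zeta_3981 over Q and has degree phi(3981) = 2652. So Q(zeta_3981) is a degree-2652 Galois extension with Galois group (Z/3981Z)^*. By CRT, (Z/3981Z)^* ≅ (Z/3Z)^* × (Z/1327Z)^*. Each prime-power unit group is (Z/3Z)^* ≅ Z/2Z; (Z/1327Z)^* ≅ Z/1326Z. Hence Gal(Q(zeta_3981)/Q) ≅ Z/2Z × Z/1326Z.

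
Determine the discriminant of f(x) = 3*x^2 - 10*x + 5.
Δ = 40

For a quadratic a x^2 + b x + c the discriminant is Δ = b^2 - 4ac = (-10)^2 - 4*(3)*(5) = 100 - (60) = 40.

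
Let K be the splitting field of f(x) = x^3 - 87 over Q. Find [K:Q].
[K:Q] = 6

x^3 - 87 has one real root r = 87^(1/3) and two complex roots r*zeta_3, r*zeta_3^2 where zeta_3 = e^(2*pi*i/3). The splitting field is Q(r, zeta_3). [Q(r):Q] = 3 and [Q(zeta_3):Q] = 2 with gcd = 1, so [Q(r, zeta_3):Q] = 3 * 2 = 6.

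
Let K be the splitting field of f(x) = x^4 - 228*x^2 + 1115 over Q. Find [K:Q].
[K:Q] = 4

f factors as (x^2 - 223)(x^2 - 5); the splitting field is K = Q(sqrt(223), sqrt(5)). Since 223, 5, and 1115 are all non-squares in Q, the three subfields Q(sqrt(223)), Q(sqrt(5)), Q(sqrt(1115)) are distinct degree-2 extensions, so [K:Q] = 4 (Klein four Galois group).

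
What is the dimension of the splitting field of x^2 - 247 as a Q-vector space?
[K:Q] = 2

The polynomial x^2 - 247 is irreducible over Q since 247 is not a perfect square. Its splitting field is Q(sqrt(247)), which has degree 2 over Q.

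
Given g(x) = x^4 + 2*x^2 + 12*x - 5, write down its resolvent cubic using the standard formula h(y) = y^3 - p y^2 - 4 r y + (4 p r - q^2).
h(y) = y^3 - 2*y^2 + 20*y - 184

Identify coefficients: p = 2, q = 12, r = -5.
Plug into h(y) = y^3 - p y^2 - 4 r y + (4 p r - q^2):
  h(y) = y^3 - (2) y^2 - 4*(-5) y + (4*(2)*(-5) - (12)^2)
       = y^3 + (-2) y^2 + (20) y + (-184).
Simplifying: h(y) = y^3 - 2*y^2 + 20*y - 184.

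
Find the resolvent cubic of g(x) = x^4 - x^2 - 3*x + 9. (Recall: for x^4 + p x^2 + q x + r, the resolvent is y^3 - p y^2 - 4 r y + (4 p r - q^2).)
h(y) = y^3 + y^2 - 36*y - 45

Identify coefficients: p = -1, q = -3, r = 9.
Plug into h(y) = y^3 - p y^2 - 4 r y + (4 p r - q^2):
  h(y) = y^3 - (-1) y^2 - 4*(9) y + (4*(-1)*(9) - (-3)^2)
       = y^3 + (1) y^2 + (-36) y + (-45).
Simplifying: h(y) = y^3 + y^2 - 36*y - 45.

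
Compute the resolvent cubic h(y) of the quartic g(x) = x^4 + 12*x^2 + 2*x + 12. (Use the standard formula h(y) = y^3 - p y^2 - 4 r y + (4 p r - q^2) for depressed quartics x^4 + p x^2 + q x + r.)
h(y) = y^3 - 12*y^2 - 48*y + 572

Identify coefficients: p = 12, q = 2, r = 12.
Plug into h(y) = y^3 - p y^2 - 4 r y + (4 p r - q^2):
  h(y) = y^3 - (12) y^2 - 4*(12) y + (4*(12)*(12) - (2)^2)
       = y^3 + (-12) y^2 + (-48) y + (572).
Simplifying: h(y) = y^3 - 12*y^2 - 48*y + 572.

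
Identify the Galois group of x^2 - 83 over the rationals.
Gal(K/Q) = Z/2Z (cyclic of order 2)

x^2 - 83 is irreducible over Q since 83 is not a rational square. The splitting field Q(sqrt(83)) has degree 2 over Q, and its unique nontrivial automorphism is sqrt(83) ↦ -sqrt(83). Hence Gal(Q(sqrt(83))/Q) = Z/2Z.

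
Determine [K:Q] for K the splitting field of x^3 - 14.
[K:Q] = 6

x^3 - 14 has one real root r = 14^(1/3) and two complex roots r*zeta_3, r*zeta_3^2 where zeta_3 = e^(2*pi*i/3). The splitting field is Q(r, zeta_3). [Q(r):Q] = 3 and [Q(zeta_3):Q] = 2 with gcd = 1, so [Q(r, zeta_3):Q] = 3 * 2 = 6.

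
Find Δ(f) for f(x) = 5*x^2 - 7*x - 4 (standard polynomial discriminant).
Δ = 129

For a quadratic a x^2 + b x + c the discriminant is Δ = b^2 - 4ac = (-7)^2 - 4*(5)*(-4) = 49 - (-80) = 129.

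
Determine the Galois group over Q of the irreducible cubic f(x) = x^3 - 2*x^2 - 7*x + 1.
Gal(K/Q) = S_3 (symmetric group of order 6)

Compute the discriminant of x^3 + (-2)*x^2 + (-7)*x + (1): Δ = 1825. Since Δ is not a rational square, the Galois group is not contained in A_3; it must be the full S_3 (irreducibility of the cubic rules out anything smaller).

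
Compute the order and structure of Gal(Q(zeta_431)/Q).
|Gal(Q(zeta_431)/Q)| = phi(431) = 430; group ≅ (Z/431Z)^* ≅ Z/430Z

The n-th cyclotomic polynomial Φ_431(x) is the minimal polynomial of zeta_431 over Q and has degree phi(431) = 430. So Q(zeta_431) is a degree-430 Galois extension with Galois group (Z/431Z)^*. (Z/431Z)^* is cyclic since 431 is an odd prime power (or 4). Hence Gal(Q(zeta_431)/Q) ≅ Z/430Z.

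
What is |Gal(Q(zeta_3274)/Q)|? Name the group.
|Gal(Q(zeta_3274)/Q)| = phi(3274) = 1636; group ≅ (Z/3274Z)^* ≅ Z/1636Z

The n-th cyclotomic polynomial Φ_3274(x) is the minimal polynomial of zeta_3274 over Q and has degree phi(3274) = 1636. So Q(zeta_3274) is a degree-1636 Galois extension with Galois group (Z/3274Z)^*. By CRT, (Z/3274Z)^* ≅ (Z/2Z)^* × (Z/1637Z)^*. Each prime-power unit group is (Z/2Z)^* ≅ trivial group (order 1); (Z/1637Z)^* ≅ Z/1636Z. Hence Gal(Q(zeta_3274)/Q) ≅ Z/1636Z.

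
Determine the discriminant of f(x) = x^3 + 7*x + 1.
Δ = -1399

For a depressed cubic x^3 + p x + q the discriminant is Δ = -4 p^3 - 27 q^2 = -4*(7)^3 - 27*(1)^2 = -1372 - 27 = -1399.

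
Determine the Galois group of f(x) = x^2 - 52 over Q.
Gal(K/Q) = Z/2Z (cyclic of order 2)

x^2 - 52 is irreducible over Q since 52 is not a rational square. The splitting field Q(sqrt(52)) has degree 2 over Q, and its unique nontrivial automorphism is sqrt(52) ↦ -sqrt(52). Hence Gal(Q(sqrt(52))/Q) = Z/2Z.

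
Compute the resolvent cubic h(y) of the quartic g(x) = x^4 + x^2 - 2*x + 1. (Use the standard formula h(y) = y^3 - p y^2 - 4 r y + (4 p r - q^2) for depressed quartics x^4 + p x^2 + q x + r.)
h(y) = y^3 - y^2 - 4*y

Identify coefficients: p = 1, q = -2, r = 1.
Plug into h(y) = y^3 - p y^2 - 4 r y + (4 p r - q^2):
  h(y) = y^3 - (1) y^2 - 4*(1) y + (4*(1)*(1) - (-2)^2)
       = y^3 + (-1) y^2 + (-4) y + (0).
Simplifying: h(y) = y^3 - y^2 - 4*y.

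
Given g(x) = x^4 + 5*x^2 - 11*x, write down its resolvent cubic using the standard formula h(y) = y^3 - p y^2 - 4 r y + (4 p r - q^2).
h(y) = y^3 - 5*y^2 - 121

Identify coefficients: p = 5, q = -11, r = 0.
Plug into h(y) = y^3 - p y^2 - 4 r y + (4 p r - q^2):
  h(y) = y^3 - (5) y^2 - 4*(0) y + (4*(5)*(0) - (-11)^2)
       = y^3 + (-5) y^2 + (0) y + (-121).
Simplifying: h(y) = y^3 - 5*y^2 - 121.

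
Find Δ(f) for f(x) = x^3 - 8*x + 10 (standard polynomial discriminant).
Δ = -652

For a depressed cubic x^3 + p x + q the discriminant is Δ = -4 p^3 - 27 q^2 = -4*(-8)^3 - 27*(10)^2 = 2048 - 2700 = -652.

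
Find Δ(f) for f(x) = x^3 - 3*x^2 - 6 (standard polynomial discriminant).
Δ = -1620

For x^3 + a x^2 + b x + c the discriminant is Δ = 18 a b c - 4 a^3 c + a^2 b^2 - 4 b^3 - 27 c^2.
Plug a = -3, b = 0, c = -6:
  18*(-3)*(0)*(-6) - 4*(-3)^3*(-6) + (-3)^2*(0)^2 - 4*(0)^3 - 27*(-6)^2
  = 0 + (-648) + 0 + (0) + (-972)
  = -1620.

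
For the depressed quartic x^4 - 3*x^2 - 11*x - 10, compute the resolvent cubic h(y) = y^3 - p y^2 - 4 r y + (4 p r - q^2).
h(y) = y^3 + 3*y^2 + 40*y - 1

Identify coefficients: p = -3, q = -11, r = -10.
Plug into h(y) = y^3 - p y^2 - 4 r y + (4 p r - q^2):
  h(y) = y^3 - (-3) y^2 - 4*(-10) y + (4*(-3)*(-10) - (-11)^2)
       = y^3 + (3) y^2 + (40) y + (-1).
Simplifying: h(y) = y^3 + 3*y^2 + 40*y - 1.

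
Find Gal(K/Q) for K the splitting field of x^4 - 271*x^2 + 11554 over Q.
Gal(K/Q) = V_4 (Klein four-group, Z/2Z × Z/2Z)

f factors as (x^2 - 218)(x^2 - 53), so the splitting field is K = Q(sqrt(218), sqrt(53)). The elements 218, 53, 11554 are all non-squares in Q, so sqrt(218) and sqrt(53) generate independent quadratic extensions. Thus [K:Q] = 4 and Gal(K/Q) is generated by the two order-2 automorphisms sqrt(218) ↦ -sqrt(218) and sqrt(53) ↦ -sqrt(53), giving V_4.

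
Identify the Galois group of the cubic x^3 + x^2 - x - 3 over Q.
Gal(K/Q) = S_3 (symmetric group of order 6)

Compute the discriminant of x^3 + (1)*x^2 + (-1)*x + (-3): Δ = -172. Since Δ is not a rational square, the Galois group is not contained in A_3; it must be the full S_3 (irreducibility of the cubic rules out anything smaller).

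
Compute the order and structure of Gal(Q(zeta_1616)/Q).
|Gal(Q(zeta_1616)/Q)| = phi(1616) = 800; group ≅ (Z/1616Z)^* ≅ Z/2Z × Z/4Z × Z/100Z

The n-th cyclotomic polynomial Φ_1616(x) is the minimal polynomial of zeta_1616 over Q and has degree phi(1616) = 800. So Q(zeta_1616) is a degree-800 Galois extension with Galois group (Z/1616Z)^*. By CRT, (Z/1616Z)^* ≅ (Z/16Z)^* × (Z/101Z)^*. Each prime-power unit group is (Z/16Z)^* ≅ Z/2Z × Z/4Z; (Z/101Z)^* ≅ Z/100Z. Hence Gal(Q(zeta_1616)/Q) ≅ Z/2Z × Z/4Z × Z/100Z.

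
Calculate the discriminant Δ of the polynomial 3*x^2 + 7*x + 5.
Δ = -11

For a quadratic a x^2 + b x + c the discriminant is Δ = b^2 - 4ac = (7)^2 - 4*(3)*(5) = 49 - (60) = -11.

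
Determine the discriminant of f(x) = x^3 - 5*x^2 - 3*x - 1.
Δ = -464

For x^3 + a x^2 + b x + c the discriminant is Δ = 18 a b c - 4 a^3 c + a^2 b^2 - 4 b^3 - 27 c^2.
Plug a = -5, b = -3, c = -1:
  18*(-5)*(-3)*(-1) - 4*(-5)^3*(-1) + (-5)^2*(-3)^2 - 4*(-3)^3 - 27*(-1)^2
  = -270 + (-500) + 225 + (108) + (-27)
  = -464.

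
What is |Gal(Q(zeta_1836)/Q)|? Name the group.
|Gal(Q(zeta_1836)/Q)| = phi(1836) = 576; group ≅ (Z/1836Z)^* ≅ Z/2Z × Z/16Z × Z/18Z

The n-th cyclotomic polynomial Φ_1836(x) is the minimal polynomial of zeta_1836 over Q and has degree phi(1836) = 576. So Q(zeta_1836) is a degree-576 Galois extension with Galois group (Z/1836Z)^*. By CRT, (Z/1836Z)^* ≅ (Z/4Z)^* × (Z/27Z)^* × (Z/17Z)^*. Each prime-power unit group is (Z/4Z)^* ≅ Z/2Z; (Z/27Z)^* ≅ Z/18Z; (Z/17Z)^* ≅ Z/16Z. Hence Gal(Q(zeta_1836)/Q) ≅ Z/2Z × Z/16Z × Z/18Z.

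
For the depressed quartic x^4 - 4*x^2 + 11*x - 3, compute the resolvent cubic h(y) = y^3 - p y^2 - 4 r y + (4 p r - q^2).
h(y) = y^3 + 4*y^2 + 12*y - 73

Identify coefficients: p = -4, q = 11, r = -3.
Plug into h(y) = y^3 - p y^2 - 4 r y + (4 p r - q^2):
  h(y) = y^3 - (-4) y^2 - 4*(-3) y + (4*(-4)*(-3) - (11)^2)
       = y^3 + (4) y^2 + (12) y + (-73).
Simplifying: h(y) = y^3 + 4*y^2 + 12*y - 73.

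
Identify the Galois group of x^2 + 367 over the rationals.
Gal(K/Q) = Z/2Z (cyclic of order 2)

x^2 + 367 is irreducible over Q since -367 is not a rational square. The splitting field Q(sqrt(-367)) has degree 2 over Q, and its unique nontrivial automorphism is sqrt(-367) ↦ -sqrt(-367). Hence Gal(Q(sqrt(-367))/Q) = Z/2Z.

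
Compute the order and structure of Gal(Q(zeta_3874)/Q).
|Gal(Q(zeta_3874)/Q)| = phi(3874) = 1776; group ≅ (Z/3874Z)^* ≅ Z/12Z × Z/148Z

The n-th cyclotomic polynomial Φ_3874(x) is the minimal polynomial of zeta_3874 over Q and has degree phi(3874) = 1776. So Q(zeta_3874) is a degree-1776 Galois extension with Galois group (Z/3874Z)^*. By CRT, (Z/3874Z)^* ≅ (Z/2Z)^* × (Z/13Z)^* × (Z/149Z)^*. Each prime-power unit group is (Z/2Z)^* ≅ trivial group (order 1); (Z/13Z)^* ≅ Z/12Z; (Z/149Z)^* ≅ Z/148Z. Hence Gal(Q(zeta_3874)/Q) ≅ Z/12Z × Z/148Z.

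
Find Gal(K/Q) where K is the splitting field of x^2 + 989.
Gal(K/Q) = Z/2Z (cyclic of order 2)

x^2 + 989 is irreducible over Q since -989 is not a rational square. The splitting field Q(sqrt(-989)) has degree 2 over Q, and its unique nontrivial automorphism is sqrt(-989) ↦ -sqrt(-989). Hence Gal(Q(sqrt(-989))/Q) = Z/2Z.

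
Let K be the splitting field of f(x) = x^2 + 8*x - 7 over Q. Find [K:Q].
[K:Q] = 2

The discriminant of x^2 + (8)*x + (-7) is b^2 - 4c = 64 - (-28) = 92. Since 92 is not a perfect square in Q, the polynomial is irreducible over Q. Its two roots generate a degree-2 extension, so [K:Q] = 2.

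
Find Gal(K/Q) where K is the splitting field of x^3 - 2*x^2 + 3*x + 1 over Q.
Gal(K/Q) = S_3 (symmetric group of order 6)

Compute the discriminant of x^3 + (-2)*x^2 + (3)*x + (1): Δ = -175. Since Δ is not a rational square, the Galois group is not contained in A_3; it must be the full S_3 (irreducibility of the cubic rules out anything smaller).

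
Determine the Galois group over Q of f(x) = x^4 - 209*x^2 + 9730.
Gal(K/Q) = V_4 (Klein four-group, Z/2Z × Z/2Z)

f factors as (x^2 - 139)(x^2 - 70), so the splitting field is K = Q(sqrt(139), sqrt(70)). The elements 139, 70, 9730 are all non-squares in Q, so sqrt(139) and sqrt(70) generate independent quadratic extensions. Thus [K:Q] = 4 and Gal(K/Q) is generated by the two order-2 automorphisms sqrt(139) ↦ -sqrt(139) and sqrt(70) ↦ -sqrt(70), giving V_4.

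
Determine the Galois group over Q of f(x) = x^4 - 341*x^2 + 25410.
Gal(K/Q) = V_4 (Klein four-group, Z/2Z × Z/2Z)

f factors as (x^2 - 231)(x^2 - 110), so the splitting field is K = Q(sqrt(231), sqrt(110)). The elements 231, 110, 25410 are all non-squares in Q, so sqrt(231) and sqrt(110) generate independent quadratic extensions. Thus [K:Q] = 4 and Gal(K/Q) is generated by the two order-2 automorphisms sqrt(231) ↦ -sqrt(231) and sqrt(110) ↦ -sqrt(110), giving V_4.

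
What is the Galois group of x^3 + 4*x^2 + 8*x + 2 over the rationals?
Gal(K/Q) = S_3 (symmetric group of order 6)

Compute the discriminant of x^3 + (4)*x^2 + (8)*x + (2): Δ = -492. Since Δ is not a rational square, the Galois group is not contained in A_3; it must be the full S_3 (irreducibility of the cubic rules out anything smaller).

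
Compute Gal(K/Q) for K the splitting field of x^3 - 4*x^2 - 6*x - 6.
Gal(K/Q) = S_3 (symmetric group of order 6)

Compute the discriminant of x^3 + (-4)*x^2 + (-6)*x + (-6): Δ = -3660. Since Δ is not a rational square, the Galois group is not contained in A_3; it must be the full S_3 (irreducibility of the cubic rules out anything smaller).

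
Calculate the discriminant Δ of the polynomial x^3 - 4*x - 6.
Δ = -716

For a depressed cubic x^3 + p x + q the discriminant is Δ = -4 p^3 - 27 q^2 = -4*(-4)^3 - 27*(-6)^2 = 256 - 972 = -716.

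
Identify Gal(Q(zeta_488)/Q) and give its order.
|Gal(Q(zeta_488)/Q)| = phi(488) = 240; group ≅ (Z/488Z)^* ≅ Z/2Z × Z/2Z × Z/60Z

The n-th cyclotomic polynomial Φ_488(x) is the minimal polynomial of zeta_488 over Q and has degree phi(488) = 240. So Q(zeta_488) is a degree-240 Galois extension with Galois group (Z/488Z)^*. By CRT, (Z/488Z)^* ≅ (Z/8Z)^* × (Z/61Z)^*. Each prime-power unit group is (Z/8Z)^* ≅ Z/2Z × Z/2Z; (Z/61Z)^* ≅ Z/60Z. Hence Gal(Q(zeta_488)/Q) ≅ Z/2Z × Z/2Z × Z/60Z.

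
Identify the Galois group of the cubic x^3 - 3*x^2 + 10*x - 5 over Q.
Gal(K/Q) = S_3 (symmetric group of order 6)

Compute the discriminant of x^3 + (-3)*x^2 + (10)*x + (-5): Δ = -1615. Since Δ is not a rational square, the Galois group is not contained in A_3; it must be the full S_3 (irreducibility of the cubic rules out anything smaller).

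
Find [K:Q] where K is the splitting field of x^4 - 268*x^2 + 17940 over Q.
[K:Q] = 4

f factors as (x^2 - 130)(x^2 - 138); the splitting field is K = Q(sqrt(130), sqrt(138)). Since 130, 138, and 17940 are all non-squares in Q, the three subfields Q(sqrt(130)), Q(sqrt(138)), Q(sqrt(17940)) are distinct degree-2 extensions, so [K:Q] = 4 (Klein four Galois group).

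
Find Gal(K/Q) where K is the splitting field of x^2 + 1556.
Gal(K/Q) = Z/2Z (cyclic of order 2)

x^2 + 1556 is irreducible over Q since -1556 is not a rational square. The splitting field Q(sqrt(-1556)) has degree 2 over Q, and its unique nontrivial automorphism is sqrt(-1556) ↦ -sqrt(-1556). Hence Gal(Q(sqrt(-1556))/Q) = Z/2Z.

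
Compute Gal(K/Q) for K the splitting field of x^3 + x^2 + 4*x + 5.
Gal(K/Q) = S_3 (symmetric group of order 6)

Compute the discriminant of x^3 + (1)*x^2 + (4)*x + (5): Δ = -575. Since Δ is not a rational square, the Galois group is not contained in A_3; it must be the full S_3 (irreducibility of the cubic rules out anything smaller).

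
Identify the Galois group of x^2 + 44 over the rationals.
Gal(K/Q) = Z/2Z (cyclic of order 2)

x^2 + 44 is irreducible over Q since -44 is not a rational square. The splitting field Q(sqrt(-44)) has degree 2 over Q, and its unique nontrivial automorphism is sqrt(-44) ↦ -sqrt(-44). Hence Gal(Q(sqrt(-44))/Q) = Z/2Z.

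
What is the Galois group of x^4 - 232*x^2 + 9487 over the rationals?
Gal(K/Q) = V_4 (Klein four-group, Z/2Z × Z/2Z)

f factors as (x^2 - 53)(x^2 - 179), so the splitting field is K = Q(sqrt(53), sqrt(179)). The elements 53, 179, 9487 are all non-squares in Q, so sqrt(53) and sqrt(179) generate independent quadratic extensions. Thus [K:Q] = 4 and Gal(K/Q) is generated by the two order-2 automorphisms sqrt(53) ↦ -sqrt(53) and sqrt(179) ↦ -sqrt(179), giving V_4.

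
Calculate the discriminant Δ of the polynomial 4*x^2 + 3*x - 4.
Δ = 73

For a quadratic a x^2 + b x + c the discriminant is Δ = b^2 - 4ac = (3)^2 - 4*(4)*(-4) = 9 - (-64) = 73.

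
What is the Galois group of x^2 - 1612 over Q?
Gal(K/Q) = Z/2Z (cyclic of order 2)

x^2 - 1612 is irreducible over Q since 1612 is not a rational square. The splitting field Q(sqrt(1612)) has degree 2 over Q, and its unique nontrivial automorphism is sqrt(1612) ↦ -sqrt(1612). Hence Gal(Q(sqrt(1612))/Q) = Z/2Z.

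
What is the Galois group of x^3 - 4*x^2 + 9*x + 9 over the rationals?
Gal(K/Q) = S_3 (symmetric group of order 6)

Compute the discriminant of x^3 + (-4)*x^2 + (9)*x + (9): Δ = -7335. Since Δ is not a rational square, the Galois group is not contained in A_3; it must be the full S_3 (irreducibility of the cubic rules out anything smaller).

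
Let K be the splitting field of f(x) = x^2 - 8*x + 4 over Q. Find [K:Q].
[K:Q] = 2

The discriminant of x^2 + (-8)*x + (4) is b^2 - 4c = 64 - (16) = 48. Since 48 is not a perfect square in Q, the polynomial is irreducible over Q. Its two roots generate a degree-2 extension, so [K:Q] = 2.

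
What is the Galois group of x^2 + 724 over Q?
Gal(K/Q) = Z/2Z (cyclic of order 2)

x^2 + 724 is irreducible over Q since -724 is not a rational square. The splitting field Q(sqrt(-724)) has degree 2 over Q, and its unique nontrivial automorphism is sqrt(-724) ↦ -sqrt(-724). Hence Gal(Q(sqrt(-724))/Q) = Z/2Z.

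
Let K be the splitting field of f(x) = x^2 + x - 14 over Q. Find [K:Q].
[K:Q] = 2

The discriminant of x^2 + (1)*x + (-14) is b^2 - 4c = 1 - (-56) = 57. Since 57 is not a perfect square in Q, the polynomial is irreducible over Q. Its two roots generate a degree-2 extension, so [K:Q] = 2.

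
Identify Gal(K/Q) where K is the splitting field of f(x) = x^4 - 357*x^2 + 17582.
Gal(K/Q) = V_4 (Klein four-group, Z/2Z × Z/2Z)

f factors as (x^2 - 298)(x^2 - 59), so the splitting field is K = Q(sqrt(298), sqrt(59)). The elements 298, 59, 17582 are all non-squares in Q, so sqrt(298) and sqrt(59) generate independent quadratic extensions. Thus [K:Q] = 4 and Gal(K/Q) is generated by the two order-2 automorphisms sqrt(298) ↦ -sqrt(298) and sqrt(59) ↦ -sqrt(59), giving V_4.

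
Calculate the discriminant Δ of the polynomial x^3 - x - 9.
Δ = -2183

For a depressed cubic x^3 + p x + q the discriminant is Δ = -4 p^3 - 27 q^2 = -4*(-1)^3 - 27*(-9)^2 = 4 - 2187 = -2183.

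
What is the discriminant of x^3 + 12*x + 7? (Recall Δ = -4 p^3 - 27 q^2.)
Δ = -8235

For a depressed cubic x^3 + p x + q the discriminant is Δ = -4 p^3 - 27 q^2 = -4*(12)^3 - 27*(7)^2 = -6912 - 1323 = -8235.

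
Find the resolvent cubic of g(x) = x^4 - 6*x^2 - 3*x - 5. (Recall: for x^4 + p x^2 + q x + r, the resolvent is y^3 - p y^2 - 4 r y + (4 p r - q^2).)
h(y) = y^3 + 6*y^2 + 20*y + 111

Identify coefficients: p = -6, q = -3, r = -5.
Plug into h(y) = y^3 - p y^2 - 4 r y + (4 p r - q^2):
  h(y) = y^3 - (-6) y^2 - 4*(-5) y + (4*(-6)*(-5) - (-3)^2)
       = y^3 + (6) y^2 + (20) y + (111).
Simplifying: h(y) = y^3 + 6*y^2 + 20*y + 111.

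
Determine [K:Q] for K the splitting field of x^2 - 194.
[K:Q] = 2

The polynomial x^2 - 194 is irreducible over Q since 194 is not a perfect square. Its splitting field is Q(sqrt(194)), which has degree 2 over Q.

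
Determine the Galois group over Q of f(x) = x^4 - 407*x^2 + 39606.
Gal(K/Q) = V_4 (Klein four-group, Z/2Z × Z/2Z)

f factors as (x^2 - 161)(x^2 - 246), so the splitting field is K = Q(sqrt(161), sqrt(246)). The elements 161, 246, 39606 are all non-squares in Q, so sqrt(161) and sqrt(246) generate independent quadratic extensions. Thus [K:Q] = 4 and Gal(K/Q) is generated by the two order-2 automorphisms sqrt(161) ↦ -sqrt(161) and sqrt(246) ↦ -sqrt(246), giving V_4.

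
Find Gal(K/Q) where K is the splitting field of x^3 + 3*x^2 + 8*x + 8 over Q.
Gal(K/Q) = S_3 (symmetric group of order 6)

Compute the discriminant of x^3 + (3)*x^2 + (8)*x + (8): Δ = -608. Since Δ is not a rational square, the Galois group is not contained in A_3; it must be the full S_3 (irreducibility of the cubic rules out anything smaller).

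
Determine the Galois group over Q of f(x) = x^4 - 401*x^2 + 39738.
Gal(K/Q) = V_4 (Klein four-group, Z/2Z × Z/2Z)

f factors as (x^2 - 222)(x^2 - 179), so the splitting field is K = Q(sqrt(222), sqrt(179)). The elements 222, 179, 39738 are all non-squares in Q, so sqrt(222) and sqrt(179) generate independent quadratic extensions. Thus [K:Q] = 4 and Gal(K/Q) is generated by the two order-2 automorphisms sqrt(222) ↦ -sqrt(222) and sqrt(179) ↦ -sqrt(179), giving V_4.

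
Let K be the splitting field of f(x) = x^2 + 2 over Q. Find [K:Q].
[K:Q] = 2

The discriminant of x^2 + (0)*x + (2) is b^2 - 4c = 0 - (8) = -8. Since -8 is not a perfect square in Q, the polynomial is irreducible over Q. Its two roots generate a degree-2 extension, so [K:Q] = 2.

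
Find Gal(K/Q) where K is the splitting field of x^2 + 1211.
Gal(K/Q) = Z/2Z (cyclic of order 2)

x^2 + 1211 is irreducible over Q since -1211 is not a rational square. The splitting field Q(sqrt(-1211)) has degree 2 over Q, and its unique nontrivial automorphism is sqrt(-1211) ↦ -sqrt(-1211). Hence Gal(Q(sqrt(-1211))/Q) = Z/2Z.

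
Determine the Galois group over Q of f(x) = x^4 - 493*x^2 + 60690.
Gal(K/Q) = V_4 (Klein four-group, Z/2Z × Z/2Z)

f factors as (x^2 - 238)(x^2 - 255), so the splitting field is K = Q(sqrt(238), sqrt(255)). The elements 238, 255, 60690 are all non-squares in Q, so sqrt(238) and sqrt(255) generate independent quadratic extensions. Thus [K:Q] = 4 and Gal(K/Q) is generated by the two order-2 automorphisms sqrt(238) ↦ -sqrt(238) and sqrt(255) ↦ -sqrt(255), giving V_4.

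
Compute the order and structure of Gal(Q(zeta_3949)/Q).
|Gal(Q(zeta_3949)/Q)| = phi(3949) = 3580; group ≅ (Z/3949Z)^* ≅ Z/10Z × Z/358Z

The n-th cyclotomic polynomial Φ_3949(x) is the minimal polynomial of zeta_3949 over Q and has degree phi(3949) = 3580. So Q(zeta_3949) is a degree-3580 Galois extension with Galois group (Z/3949Z)^*. By CRT, (Z/3949Z)^* ≅ (Z/11Z)^* × (Z/359Z)^*. Each prime-power unit group is (Z/11Z)^* ≅ Z/10Z; (Z/359Z)^* ≅ Z/358Z. Hence Gal(Q(zeta_3949)/Q) ≅ Z/10Z × Z/358Z.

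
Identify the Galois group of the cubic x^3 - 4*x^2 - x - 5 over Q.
Gal(K/Q) = S_3 (symmetric group of order 6)

Compute the discriminant of x^3 + (-4)*x^2 + (-1)*x + (-5): Δ = -2295. Since Δ is not a rational square, the Galois group is not contained in A_3; it must be the full S_3 (irreducibility of the cubic rules out anything smaller).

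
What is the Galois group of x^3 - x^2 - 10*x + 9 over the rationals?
Gal(K/Q) = S_3 (symmetric group of order 6)

Compute the discriminant of x^3 + (-1)*x^2 + (-10)*x + (9): Δ = 3569. Since Δ is not a rational square, the Galois group is not contained in A_3; it must be the full S_3 (irreducibility of the cubic rules out anything smaller).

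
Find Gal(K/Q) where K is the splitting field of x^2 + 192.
Gal(K/Q) = Z/2Z (cyclic of order 2)

x^2 + 192 is irreducible over Q since -192 is not a rational square. The splitting field Q(sqrt(-192)) has degree 2 over Q, and its unique nontrivial automorphism is sqrt(-192) ↦ -sqrt(-192). Hence Gal(Q(sqrt(-192))/Q) = Z/2Z.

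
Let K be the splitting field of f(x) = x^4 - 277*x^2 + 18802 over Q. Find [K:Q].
[K:Q] = 4

f factors as (x^2 - 119)(x^2 - 158); the splitting field is K = Q(sqrt(119), sqrt(158)). Since 119, 158, and 18802 are all non-squares in Q, the three subfields Q(sqrt(119)), Q(sqrt(158)), Q(sqrt(18802)) are distinct degree-2 extensions, so [K:Q] = 4 (Klein four Galois group).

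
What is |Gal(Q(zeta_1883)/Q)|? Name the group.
|Gal(Q(zeta_1883)/Q)| = phi(1883) = 1608; group ≅ (Z/1883Z)^* ≅ Z/6Z × Z/268Z

The n-th cyclotomic polynomial Φ_1883(x) is the minimal polynomial of zeta_1883 over Q and has degree phi(1883) = 1608. So Q(zeta_1883) is a degree-1608 Galois extension with Galois group (Z/1883Z)^*. By CRT, (Z/1883Z)^* ≅ (Z/7Z)^* × (Z/269Z)^*. Each prime-power unit group is (Z/7Z)^* ≅ Z/6Z; (Z/269Z)^* ≅ Z/268Z. Hence Gal(Q(zeta_1883)/Q) ≅ Z/6Z × Z/268Z.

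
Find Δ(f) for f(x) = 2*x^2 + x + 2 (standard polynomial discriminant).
Δ = -15

For a quadratic a x^2 + b x + c the discriminant is Δ = b^2 - 4ac = (1)^2 - 4*(2)*(2) = 1 - (16) = -15.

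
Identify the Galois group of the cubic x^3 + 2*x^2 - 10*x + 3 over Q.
Gal(K/Q) = S_3 (symmetric group of order 6)

Compute the discriminant of x^3 + (2)*x^2 + (-10)*x + (3): Δ = 2981. Since Δ is not a rational square, the Galois group is not contained in A_3; it must be the full S_3 (irreducibility of the cubic rules out anything smaller).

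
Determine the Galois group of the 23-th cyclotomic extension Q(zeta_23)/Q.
|Gal(Q(zeta_23)/Q)| = phi(23) = 22; group ≅ (Z/23Z)^* ≅ Z/22Z

The n-th cyclotomic polynomial Φ_23(x) is the minimal polynomial of zeta_23 over Q and has degree phi(23) = 22. So Q(zeta_23) is a degree-22 Galois extension with Galois group (Z/23Z)^*. (Z/23Z)^* is cyclic since 23 is an odd prime power (or 4). Hence Gal(Q(zeta_23)/Q) ≅ Z/22Z.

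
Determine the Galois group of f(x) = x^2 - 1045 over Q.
Gal(K/Q) = Z/2Z (cyclic of order 2)

x^2 - 1045 is irreducible over Q since 1045 is not a rational square. The splitting field Q(sqrt(1045)) has degree 2 over Q, and its unique nontrivial automorphism is sqrt(1045) ↦ -sqrt(1045). Hence Gal(Q(sqrt(1045))/Q) = Z/2Z.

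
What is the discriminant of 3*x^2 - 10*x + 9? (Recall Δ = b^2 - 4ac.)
Δ = -8

For a quadratic a x^2 + b x + c the discriminant is Δ = b^2 - 4ac = (-10)^2 - 4*(3)*(9) = 100 - (108) = -8.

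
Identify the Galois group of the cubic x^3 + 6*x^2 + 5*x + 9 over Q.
Gal(K/Q) = S_3 (symmetric group of order 6)

Compute the discriminant of x^3 + (6)*x^2 + (5)*x + (9): Δ = -4703. Since Δ is not a rational square, the Galois group is not contained in A_3; it must be the full S_3 (irreducibility of the cubic rules out anything smaller).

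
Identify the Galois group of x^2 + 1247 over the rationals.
Gal(K/Q) = Z/2Z (cyclic of order 2)

x^2 + 1247 is irreducible over Q since -1247 is not a rational square. The splitting field Q(sqrt(-1247)) has degree 2 over Q, and its unique nontrivial automorphism is sqrt(-1247) ↦ -sqrt(-1247). Hence Gal(Q(sqrt(-1247))/Q) = Z/2Z.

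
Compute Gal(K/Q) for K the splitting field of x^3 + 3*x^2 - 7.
Gal(K/Q) = S_3 (symmetric group of order 6)

Compute the discriminant of x^3 + (3)*x^2 + (0)*x + (-7): Δ = -567. Since Δ is not a rational square, the Galois group is not contained in A_3; it must be the full S_3 (irreducibility of the cubic rules out anything smaller).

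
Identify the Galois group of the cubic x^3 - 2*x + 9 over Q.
Gal(K/Q) = S_3 (symmetric group of order 6)

Compute the discriminant of x^3 + (0)*x^2 + (-2)*x + (9): Δ = -2155. Since Δ is not a rational square, the Galois group is not contained in A_3; it must be the full S_3 (irreducibility of the cubic rules out anything smaller).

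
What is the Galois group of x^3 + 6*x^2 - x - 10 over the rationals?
Gal(K/Q) = S_3 (symmetric group of order 6)

Compute the discriminant of x^3 + (6)*x^2 + (-1)*x + (-10): Δ = 7060. Since Δ is not a rational square, the Galois group is not contained in A_3; it must be the full S_3 (irreducibility of the cubic rules out anything smaller).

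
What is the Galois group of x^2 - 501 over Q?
Gal(K/Q) = Z/2Z (cyclic of order 2)

x^2 - 501 is irreducible over Q since 501 is not a rational square. The splitting field Q(sqrt(501)) has degree 2 over Q, and its unique nontrivial automorphism is sqrt(501) ↦ -sqrt(501). Hence Gal(Q(sqrt(501))/Q) = Z/2Z.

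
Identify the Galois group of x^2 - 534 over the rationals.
Gal(K/Q) = Z/2Z (cyclic of order 2)

x^2 - 534 is irreducible over Q since 534 is not a rational square. The splitting field Q(sqrt(534)) has degree 2 over Q, and its unique nontrivial automorphism is sqrt(534) ↦ -sqrt(534). Hence Gal(Q(sqrt(534))/Q) = Z/2Z.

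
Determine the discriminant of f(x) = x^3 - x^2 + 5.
Δ = -655

For x^3 + a x^2 + b x + c the discriminant is Δ = 18 a b c - 4 a^3 c + a^2 b^2 - 4 b^3 - 27 c^2.
Plug a = -1, b = 0, c = 5:
  18*(-1)*(0)*(5) - 4*(-1)^3*(5) + (-1)^2*(0)^2 - 4*(0)^3 - 27*(5)^2
  = 0 + (20) + 0 + (0) + (-675)
  = -655.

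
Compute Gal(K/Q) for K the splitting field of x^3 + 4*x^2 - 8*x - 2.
Gal(K/Q) = S_3 (symmetric group of order 6)

Compute the discriminant of x^3 + (4)*x^2 + (-8)*x + (-2): Δ = 4628. Since Δ is not a rational square, the Galois group is not contained in A_3; it must be the full S_3 (irreducibility of the cubic rules out anything smaller).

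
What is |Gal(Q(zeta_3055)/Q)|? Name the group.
|Gal(Q(zeta_3055)/Q)| = phi(3055) = 2208; group ≅ (Z/3055Z)^* ≅ Z/4Z × Z/12Z × Z/46Z

The n-th cyclotomic polynomial Φ_3055(x) is the minimal polynomial of zeta_3055 over Q and has degree phi(3055) = 2208. So Q(zeta_3055) is a degree-2208 Galois extension with Galois group (Z/3055Z)^*. By CRT, (Z/3055Z)^* ≅ (Z/5Z)^* × (Z/13Z)^* × (Z/47Z)^*. Each prime-power unit group is (Z/5Z)^* ≅ Z/4Z; (Z/13Z)^* ≅ Z/12Z; (Z/47Z)^* ≅ Z/46Z. Hence Gal(Q(zeta_3055)/Q) ≅ Z/4Z × Z/12Z × Z/46Z.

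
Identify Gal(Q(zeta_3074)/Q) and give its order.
|Gal(Q(zeta_3074)/Q)| = phi(3074) = 1456; group ≅ (Z/3074Z)^* ≅ Z/28Z × Z/52Z

The n-th cyclotomic polynomial Φ_3074(x) is the minimal polynomial of zeta_3074 over Q and has degree phi(3074) = 1456. So Q(zeta_3074) is a degree-1456 Galois extension with Galois group (Z/3074Z)^*. By CRT, (Z/3074Z)^* ≅ (Z/2Z)^* × (Z/29Z)^* × (Z/53Z)^*. Each prime-power unit group is (Z/2Z)^* ≅ trivial group (order 1); (Z/29Z)^* ≅ Z/28Z; (Z/53Z)^* ≅ Z/52Z. Hence Gal(Q(zeta_3074)/Q) ≅ Z/28Z × Z/52Z.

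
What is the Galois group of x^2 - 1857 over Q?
Gal(K/Q) = Z/2Z (cyclic of order 2)

x^2 - 1857 is irreducible over Q since 1857 is not a rational square. The splitting field Q(sqrt(1857)) has degree 2 over Q, and its unique nontrivial automorphism is sqrt(1857) ↦ -sqrt(1857). Hence Gal(Q(sqrt(1857))/Q) = Z/2Z.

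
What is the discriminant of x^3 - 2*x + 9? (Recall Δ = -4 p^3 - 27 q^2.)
Δ = -2155

For a depressed cubic x^3 + p x + q the discriminant is Δ = -4 p^3 - 27 q^2 = -4*(-2)^3 - 27*(9)^2 = 32 - 2187 = -2155.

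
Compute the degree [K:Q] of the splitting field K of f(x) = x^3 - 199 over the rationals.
[K:Q] = 6

x^3 - 199 has one real root r = 199^(1/3) and two complex roots r*zeta_3, r*zeta_3^2 where zeta_3 = e^(2*pi*i/3). The splitting field is Q(r, zeta_3). [Q(r):Q] = 3 and [Q(zeta_3):Q] = 2 with gcd = 1, so [Q(r, zeta_3):Q] = 3 * 2 = 6.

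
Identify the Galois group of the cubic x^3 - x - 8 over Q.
Gal(K/Q) = S_3 (symmetric group of order 6)

Compute the discriminant of x^3 + (0)*x^2 + (-1)*x + (-8): Δ = -1724. Since Δ is not a rational square, the Galois group is not contained in A_3; it must be the full S_3 (irreducibility of the cubic rules out anything smaller).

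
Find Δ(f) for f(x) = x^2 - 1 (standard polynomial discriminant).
Δ = 4

For a quadratic a x^2 + b x + c the discriminant is Δ = b^2 - 4ac = (0)^2 - 4*(1)*(-1) = 0 - (-4) = 4.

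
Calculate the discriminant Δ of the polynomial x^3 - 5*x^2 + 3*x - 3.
Δ = -816

For x^3 + a x^2 + b x + c the discriminant is Δ = 18 a b c - 4 a^3 c + a^2 b^2 - 4 b^3 - 27 c^2.
Plug a = -5, b = 3, c = -3:
  18*(-5)*(3)*(-3) - 4*(-5)^3*(-3) + (-5)^2*(3)^2 - 4*(3)^3 - 27*(-3)^2
  = 810 + (-1500) + 225 + (-108) + (-243)
  = -816.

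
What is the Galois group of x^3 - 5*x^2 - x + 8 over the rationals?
Gal(K/Q) = S_3 (symmetric group of order 6)

Compute the discriminant of x^3 + (-5)*x^2 + (-1)*x + (8): Δ = 3021. Since Δ is not a rational square, the Galois group is not contained in A_3; it must be the full S_3 (irreducibility of the cubic rules out anything smaller).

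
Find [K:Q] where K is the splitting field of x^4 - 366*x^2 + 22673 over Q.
[K:Q] = 4

f factors as (x^2 - 79)(x^2 - 287); the splitting field is K = Q(sqrt(79), sqrt(287)). Since 79, 287, and 22673 are all non-squares in Q, the three subfields Q(sqrt(79)), Q(sqrt(287)), Q(sqrt(22673)) are distinct degree-2 extensions, so [K:Q] = 4 (Klein four Galois group).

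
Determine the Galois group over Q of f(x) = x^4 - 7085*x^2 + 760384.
Gal(K/Q) = Z/2Z (cyclic of order 2)

f factors as (x^2 - 6976)(x^2 - 109), so the splitting field is K = Q(sqrt(6976), sqrt(109)). The squarefree part of 6976 is 109 and the squarefree part of 109 is also 109, so sqrt(6976) and sqrt(109) are both rational multiples of sqrt(109). Hence Q(sqrt(6976)) = Q(sqrt(109)) = Q(sqrt(109)), and the splitting field collapses to a single degree-2 extension with Galois group Z/2Z.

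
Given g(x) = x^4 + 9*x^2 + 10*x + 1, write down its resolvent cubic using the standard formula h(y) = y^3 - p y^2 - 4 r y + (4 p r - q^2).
h(y) = y^3 - 9*y^2 - 4*y - 64

Identify coefficients: p = 9, q = 10, r = 1.
Plug into h(y) = y^3 - p y^2 - 4 r y + (4 p r - q^2):
  h(y) = y^3 - (9) y^2 - 4*(1) y + (4*(9)*(1) - (10)^2)
       = y^3 + (-9) y^2 + (-4) y + (-64).
Simplifying: h(y) = y^3 - 9*y^2 - 4*y - 64.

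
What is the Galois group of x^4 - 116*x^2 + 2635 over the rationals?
Gal(K/Q) = V_4 (Klein four-group, Z/2Z × Z/2Z)

f factors as (x^2 - 85)(x^2 - 31), so the splitting field is K = Q(sqrt(85), sqrt(31)). The elements 85, 31, 2635 are all non-squares in Q, so sqrt(85) and sqrt(31) generate independent quadratic extensions. Thus [K:Q] = 4 and Gal(K/Q) is generated by the two order-2 automorphisms sqrt(85) ↦ -sqrt(85) and sqrt(31) ↦ -sqrt(31), giving V_4.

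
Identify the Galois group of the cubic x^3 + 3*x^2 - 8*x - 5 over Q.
Gal(K/Q) = S_3 (symmetric group of order 6)

Compute the discriminant of x^3 + (3)*x^2 + (-8)*x + (-5): Δ = 4649. Since Δ is not a rational square, the Galois group is not contained in A_3; it must be the full S_3 (irreducibility of the cubic rules out anything smaller).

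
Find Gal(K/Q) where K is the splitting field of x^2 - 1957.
Gal(K/Q) = Z/2Z (cyclic of order 2)

x^2 - 1957 is irreducible over Q since 1957 is not a rational square. The splitting field Q(sqrt(1957)) has degree 2 over Q, and its unique nontrivial automorphism is sqrt(1957) ↦ -sqrt(1957). Hence Gal(Q(sqrt(1957))/Q) = Z/2Z.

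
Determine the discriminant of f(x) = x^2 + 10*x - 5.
Δ = 120

For a quadratic a x^2 + b x + c the discriminant is Δ = b^2 - 4ac = (10)^2 - 4*(1)*(-5) = 100 - (-20) = 120.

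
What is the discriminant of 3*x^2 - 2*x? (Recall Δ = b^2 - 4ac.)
Δ = 4

For a quadratic a x^2 + b x + c the discriminant is Δ = b^2 - 4ac = (-2)^2 - 4*(3)*(0) = 4 - (0) = 4.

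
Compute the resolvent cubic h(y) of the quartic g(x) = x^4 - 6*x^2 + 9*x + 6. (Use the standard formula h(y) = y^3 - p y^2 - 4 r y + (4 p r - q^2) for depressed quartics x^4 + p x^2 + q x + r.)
h(y) = y^3 + 6*y^2 - 24*y - 225

Identify coefficients: p = -6, q = 9, r = 6.
Plug into h(y) = y^3 - p y^2 - 4 r y + (4 p r - q^2):
  h(y) = y^3 - (-6) y^2 - 4*(6) y + (4*(-6)*(6) - (9)^2)
       = y^3 + (6) y^2 + (-24) y + (-225).
Simplifying: h(y) = y^3 + 6*y^2 - 24*y - 225.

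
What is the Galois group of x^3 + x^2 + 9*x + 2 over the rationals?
Gal(K/Q) = S_3 (symmetric group of order 6)

Compute the discriminant of x^3 + (1)*x^2 + (9)*x + (2): Δ = -2627. Since Δ is not a rational square, the Galois group is not contained in A_3; it must be the full S_3 (irreducibility of the cubic rules out anything smaller).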